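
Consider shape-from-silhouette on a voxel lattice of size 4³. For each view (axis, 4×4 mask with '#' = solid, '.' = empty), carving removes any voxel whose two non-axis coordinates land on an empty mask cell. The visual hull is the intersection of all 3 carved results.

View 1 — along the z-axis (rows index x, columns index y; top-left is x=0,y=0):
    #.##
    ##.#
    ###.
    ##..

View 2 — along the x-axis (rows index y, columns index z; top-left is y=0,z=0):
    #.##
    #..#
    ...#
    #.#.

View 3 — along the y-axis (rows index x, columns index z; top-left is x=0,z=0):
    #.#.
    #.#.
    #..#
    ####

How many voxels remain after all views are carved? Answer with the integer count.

start: 4×4×4 = 64 voxels
V1 z: intersect with XY mask (11 set) -- 44 left
V2 x: intersect with YZ mask (8 set) -- 24 left
V3 y: intersect with XZ mask (10 set) -- 19 left

voxel count = 19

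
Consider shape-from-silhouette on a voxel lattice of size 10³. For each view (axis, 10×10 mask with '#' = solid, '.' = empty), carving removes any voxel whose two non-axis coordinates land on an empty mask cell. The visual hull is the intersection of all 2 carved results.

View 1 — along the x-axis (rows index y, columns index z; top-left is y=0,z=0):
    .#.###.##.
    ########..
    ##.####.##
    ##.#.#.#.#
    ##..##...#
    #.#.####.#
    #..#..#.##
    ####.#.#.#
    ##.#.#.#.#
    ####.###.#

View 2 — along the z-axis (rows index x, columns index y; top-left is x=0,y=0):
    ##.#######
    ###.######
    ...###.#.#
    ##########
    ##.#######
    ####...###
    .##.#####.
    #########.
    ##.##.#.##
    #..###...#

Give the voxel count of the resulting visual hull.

504 voxels

before carving: 1000 voxels (10×10×10)
  1. axis=0 (YZ plane), |mask|=66  ⇒  voxels=660
  2. axis=2 (XY plane), |mask|=77  ⇒  voxels=504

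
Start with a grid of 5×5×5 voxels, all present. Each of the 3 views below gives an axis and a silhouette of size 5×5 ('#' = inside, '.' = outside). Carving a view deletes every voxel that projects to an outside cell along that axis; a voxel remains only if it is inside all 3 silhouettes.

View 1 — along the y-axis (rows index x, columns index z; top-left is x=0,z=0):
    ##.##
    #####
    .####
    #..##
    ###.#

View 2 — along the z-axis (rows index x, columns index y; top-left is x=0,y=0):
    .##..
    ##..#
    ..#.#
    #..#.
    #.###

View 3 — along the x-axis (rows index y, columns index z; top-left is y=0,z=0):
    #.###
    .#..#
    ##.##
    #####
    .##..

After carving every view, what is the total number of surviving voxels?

voxel count = 37

before carving: 125 voxels (5×5×5)
after view 1 [y-axis, 20 of 25 cells solid] → remaining = 100
after view 2 [z-axis, 13 of 25 cells solid] → remaining = 53
after view 3 [x-axis, 17 of 25 cells solid] → remaining = 37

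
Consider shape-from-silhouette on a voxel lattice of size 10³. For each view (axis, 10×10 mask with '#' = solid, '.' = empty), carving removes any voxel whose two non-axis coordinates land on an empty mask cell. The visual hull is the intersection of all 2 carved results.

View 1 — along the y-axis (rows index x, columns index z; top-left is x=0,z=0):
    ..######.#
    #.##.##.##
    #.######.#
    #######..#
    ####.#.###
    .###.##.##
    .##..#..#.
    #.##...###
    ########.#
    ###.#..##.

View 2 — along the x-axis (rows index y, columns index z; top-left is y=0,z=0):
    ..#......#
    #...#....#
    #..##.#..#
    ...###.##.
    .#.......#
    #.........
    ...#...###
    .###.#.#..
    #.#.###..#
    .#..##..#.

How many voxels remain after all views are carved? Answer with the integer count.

voxel count = 261

before carving: 1000 voxels (10×10×10)
after view 1 [y-axis, 70 of 100 cells solid] → remaining = 700
after view 2 [x-axis, 37 of 100 cells solid] → remaining = 261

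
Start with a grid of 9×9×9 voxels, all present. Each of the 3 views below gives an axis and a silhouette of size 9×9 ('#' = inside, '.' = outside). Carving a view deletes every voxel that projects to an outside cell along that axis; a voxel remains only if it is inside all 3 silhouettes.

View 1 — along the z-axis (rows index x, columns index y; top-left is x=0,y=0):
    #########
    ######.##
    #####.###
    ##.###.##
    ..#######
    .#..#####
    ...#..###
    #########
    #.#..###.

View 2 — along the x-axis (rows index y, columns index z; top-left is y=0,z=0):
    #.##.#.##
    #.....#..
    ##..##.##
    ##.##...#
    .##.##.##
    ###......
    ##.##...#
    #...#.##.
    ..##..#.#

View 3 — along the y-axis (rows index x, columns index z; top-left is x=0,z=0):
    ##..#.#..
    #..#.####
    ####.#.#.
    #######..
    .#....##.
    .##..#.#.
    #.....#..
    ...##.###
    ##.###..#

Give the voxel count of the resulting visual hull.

full grid |V| = 729
[1] z-view keeps 63 columns → grid now 567
[2] x-view keeps 41 columns → grid now 285
[3] y-view keeps 43 columns → grid now 155

|visual hull| = 155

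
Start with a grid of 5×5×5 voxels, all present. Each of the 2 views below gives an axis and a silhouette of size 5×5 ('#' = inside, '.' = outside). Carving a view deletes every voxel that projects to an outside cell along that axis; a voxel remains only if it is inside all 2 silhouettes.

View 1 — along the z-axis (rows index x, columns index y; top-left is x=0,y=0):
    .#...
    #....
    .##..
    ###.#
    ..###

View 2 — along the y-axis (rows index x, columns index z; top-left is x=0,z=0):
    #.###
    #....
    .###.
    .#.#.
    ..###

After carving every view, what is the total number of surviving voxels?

voxel count = 28

start: 5×5×5 = 125 voxels
  1. axis=2 (XY plane), |mask|=11  ⇒  voxels=55
  2. axis=1 (XZ plane), |mask|=13  ⇒  voxels=28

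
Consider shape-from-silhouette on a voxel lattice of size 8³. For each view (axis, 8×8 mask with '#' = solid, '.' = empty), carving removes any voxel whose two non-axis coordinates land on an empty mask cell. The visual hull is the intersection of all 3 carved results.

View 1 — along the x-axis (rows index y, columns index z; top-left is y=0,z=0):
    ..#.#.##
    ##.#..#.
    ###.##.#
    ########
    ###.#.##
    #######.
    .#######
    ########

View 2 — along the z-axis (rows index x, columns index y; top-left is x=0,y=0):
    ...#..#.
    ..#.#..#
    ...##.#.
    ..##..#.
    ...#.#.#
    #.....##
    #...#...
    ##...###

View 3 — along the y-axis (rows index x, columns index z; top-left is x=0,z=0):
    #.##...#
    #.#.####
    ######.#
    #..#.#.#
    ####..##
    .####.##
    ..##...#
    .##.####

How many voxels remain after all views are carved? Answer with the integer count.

voxel count = 111

initial block: 8^3 = 512
step 1: project along x, AND mask (50/64) → |grid| = 400
step 2: project along z, AND mask (24/64) → |grid| = 159
step 3: project along y, AND mask (42/64) → |grid| = 111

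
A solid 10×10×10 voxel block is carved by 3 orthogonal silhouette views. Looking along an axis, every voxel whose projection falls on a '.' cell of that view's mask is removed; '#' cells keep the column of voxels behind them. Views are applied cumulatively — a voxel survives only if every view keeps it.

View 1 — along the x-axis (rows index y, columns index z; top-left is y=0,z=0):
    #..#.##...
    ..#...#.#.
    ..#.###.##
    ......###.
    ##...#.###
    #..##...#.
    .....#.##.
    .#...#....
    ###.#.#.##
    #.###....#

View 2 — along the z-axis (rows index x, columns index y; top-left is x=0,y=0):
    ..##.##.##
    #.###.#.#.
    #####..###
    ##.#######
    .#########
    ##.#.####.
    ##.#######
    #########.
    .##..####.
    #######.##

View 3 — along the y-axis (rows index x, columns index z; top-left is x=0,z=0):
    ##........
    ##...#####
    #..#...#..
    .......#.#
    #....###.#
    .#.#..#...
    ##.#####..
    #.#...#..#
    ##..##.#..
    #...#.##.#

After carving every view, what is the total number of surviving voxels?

before carving: 1000 voxels (10×10×10)
carve view 1 (along x, YZ-mask fill 43/100): 430 voxels remain
carve view 2 (along z, XY-mask fill 78/100): 336 voxels remain
carve view 3 (along y, XZ-mask fill 43/100): 141 voxels remain

|visual hull| = 141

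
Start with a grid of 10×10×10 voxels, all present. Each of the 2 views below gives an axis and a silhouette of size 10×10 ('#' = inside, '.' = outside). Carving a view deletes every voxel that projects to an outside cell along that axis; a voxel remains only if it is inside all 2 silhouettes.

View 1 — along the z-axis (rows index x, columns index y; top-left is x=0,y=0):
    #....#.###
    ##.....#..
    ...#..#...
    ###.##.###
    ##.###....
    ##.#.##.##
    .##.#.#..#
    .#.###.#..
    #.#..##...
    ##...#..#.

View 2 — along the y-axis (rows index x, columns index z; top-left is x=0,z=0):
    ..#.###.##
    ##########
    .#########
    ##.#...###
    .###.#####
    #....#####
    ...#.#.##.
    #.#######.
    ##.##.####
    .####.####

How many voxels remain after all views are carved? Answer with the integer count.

initial block: 10^3 = 1000
after view 1 [z-axis, 48 of 100 cells solid] → remaining = 480
after view 2 [y-axis, 73 of 100 cells solid] → remaining = 332

remaining voxels: 332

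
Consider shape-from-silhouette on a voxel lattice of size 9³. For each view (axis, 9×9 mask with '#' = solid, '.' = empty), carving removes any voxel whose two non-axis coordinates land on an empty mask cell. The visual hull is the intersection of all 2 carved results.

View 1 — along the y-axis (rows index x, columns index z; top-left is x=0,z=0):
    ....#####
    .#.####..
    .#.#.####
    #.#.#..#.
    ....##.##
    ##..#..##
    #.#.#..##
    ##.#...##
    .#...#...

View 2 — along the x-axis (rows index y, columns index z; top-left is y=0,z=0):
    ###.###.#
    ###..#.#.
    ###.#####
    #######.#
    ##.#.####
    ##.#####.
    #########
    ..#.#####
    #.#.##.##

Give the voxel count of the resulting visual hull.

remaining voxels: 292

full grid |V| = 729
V1 y: intersect with XZ mask (41 set) -- 369 left
V2 x: intersect with YZ mask (63 set) -- 292 left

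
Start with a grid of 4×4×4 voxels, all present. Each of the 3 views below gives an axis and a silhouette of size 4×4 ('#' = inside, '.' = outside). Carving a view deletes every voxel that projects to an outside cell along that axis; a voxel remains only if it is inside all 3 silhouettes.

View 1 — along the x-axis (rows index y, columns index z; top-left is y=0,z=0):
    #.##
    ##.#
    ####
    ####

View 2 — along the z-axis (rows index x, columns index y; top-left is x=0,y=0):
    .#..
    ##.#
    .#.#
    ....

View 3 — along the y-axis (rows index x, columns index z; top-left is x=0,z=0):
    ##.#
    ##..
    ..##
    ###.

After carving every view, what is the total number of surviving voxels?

initial block: 4^3 = 64
V1 x: intersect with YZ mask (14 set) -- 56 left
V2 z: intersect with XY mask (6 set) -- 20 left
V3 y: intersect with XZ mask (10 set) -- 11 left

remaining voxels: 11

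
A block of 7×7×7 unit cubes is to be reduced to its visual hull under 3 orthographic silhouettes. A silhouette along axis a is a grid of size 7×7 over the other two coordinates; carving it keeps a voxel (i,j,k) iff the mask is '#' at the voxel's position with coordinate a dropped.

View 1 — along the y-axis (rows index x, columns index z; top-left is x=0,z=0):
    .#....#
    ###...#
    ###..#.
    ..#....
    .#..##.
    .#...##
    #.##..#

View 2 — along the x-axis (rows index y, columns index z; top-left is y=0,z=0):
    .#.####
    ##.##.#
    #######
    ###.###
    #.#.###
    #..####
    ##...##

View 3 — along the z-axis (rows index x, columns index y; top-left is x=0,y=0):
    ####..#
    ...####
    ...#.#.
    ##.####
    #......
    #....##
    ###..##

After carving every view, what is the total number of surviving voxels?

before carving: 343 voxels (7×7×7)
  1. axis=1 (XZ plane), |mask|=21  ⇒  voxels=147
  2. axis=0 (YZ plane), |mask|=37  ⇒  voxels=111
  3. axis=2 (XY plane), |mask|=26  ⇒  voxels=55

|visual hull| = 55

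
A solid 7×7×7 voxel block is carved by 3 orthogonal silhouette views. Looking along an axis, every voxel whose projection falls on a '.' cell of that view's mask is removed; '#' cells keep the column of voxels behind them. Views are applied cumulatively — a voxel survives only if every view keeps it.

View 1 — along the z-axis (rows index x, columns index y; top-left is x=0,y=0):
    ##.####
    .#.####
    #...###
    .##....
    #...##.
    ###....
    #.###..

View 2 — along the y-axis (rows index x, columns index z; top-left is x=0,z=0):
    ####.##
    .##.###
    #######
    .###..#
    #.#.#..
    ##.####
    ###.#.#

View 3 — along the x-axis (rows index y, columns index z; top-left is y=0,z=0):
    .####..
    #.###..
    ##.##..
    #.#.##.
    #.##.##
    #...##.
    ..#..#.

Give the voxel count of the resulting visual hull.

start: 7×7×7 = 343 voxels
step 1: project along z, AND mask (27/49) → |grid| = 189
step 2: project along y, AND mask (36/49) → |grid| = 144
step 3: project along x, AND mask (26/49) → |grid| = 76

76 voxels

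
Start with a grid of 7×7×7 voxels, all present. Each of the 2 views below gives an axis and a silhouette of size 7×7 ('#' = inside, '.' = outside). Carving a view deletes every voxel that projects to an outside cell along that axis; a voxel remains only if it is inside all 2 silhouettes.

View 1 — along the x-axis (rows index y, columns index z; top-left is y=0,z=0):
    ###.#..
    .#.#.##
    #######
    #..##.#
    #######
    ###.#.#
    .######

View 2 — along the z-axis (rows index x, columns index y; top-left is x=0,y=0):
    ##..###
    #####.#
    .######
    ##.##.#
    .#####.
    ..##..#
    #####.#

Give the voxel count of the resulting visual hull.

start: 7×7×7 = 343 voxels
step 1: project along x, AND mask (37/49) → |grid| = 259
step 2: project along z, AND mask (36/49) → |grid| = 192

voxel count = 192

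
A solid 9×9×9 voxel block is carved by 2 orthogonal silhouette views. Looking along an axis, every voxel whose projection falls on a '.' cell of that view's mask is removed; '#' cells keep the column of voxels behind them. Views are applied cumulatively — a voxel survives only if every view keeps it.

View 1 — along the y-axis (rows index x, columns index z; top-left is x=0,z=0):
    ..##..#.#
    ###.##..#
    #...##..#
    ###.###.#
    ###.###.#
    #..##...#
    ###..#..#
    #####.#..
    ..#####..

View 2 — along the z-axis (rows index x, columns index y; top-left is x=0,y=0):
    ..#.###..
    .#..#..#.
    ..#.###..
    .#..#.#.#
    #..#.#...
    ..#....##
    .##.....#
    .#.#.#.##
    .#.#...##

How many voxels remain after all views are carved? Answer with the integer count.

remaining voxels: 176

before carving: 729 voxels (9×9×9)
  1. axis=1 (XZ plane), |mask|=48  ⇒  voxels=432
  2. axis=2 (XY plane), |mask|=33  ⇒  voxels=176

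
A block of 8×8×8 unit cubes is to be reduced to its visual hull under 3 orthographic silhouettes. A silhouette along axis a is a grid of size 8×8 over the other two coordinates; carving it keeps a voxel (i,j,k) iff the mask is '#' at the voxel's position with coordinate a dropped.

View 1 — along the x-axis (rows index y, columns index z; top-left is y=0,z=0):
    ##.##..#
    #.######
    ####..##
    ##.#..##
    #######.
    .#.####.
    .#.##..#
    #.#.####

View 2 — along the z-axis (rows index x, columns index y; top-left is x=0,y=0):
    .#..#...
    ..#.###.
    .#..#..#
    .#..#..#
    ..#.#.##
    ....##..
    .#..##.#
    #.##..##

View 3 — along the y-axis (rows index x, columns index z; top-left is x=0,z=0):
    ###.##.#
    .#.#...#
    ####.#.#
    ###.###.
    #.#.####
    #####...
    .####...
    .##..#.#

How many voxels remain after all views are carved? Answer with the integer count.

before carving: 512 voxels (8×8×8)
after view 1 [x-axis, 45 of 64 cells solid] → remaining = 360
after view 2 [z-axis, 27 of 64 cells solid] → remaining = 162
after view 3 [y-axis, 40 of 64 cells solid] → remaining = 99

99 voxels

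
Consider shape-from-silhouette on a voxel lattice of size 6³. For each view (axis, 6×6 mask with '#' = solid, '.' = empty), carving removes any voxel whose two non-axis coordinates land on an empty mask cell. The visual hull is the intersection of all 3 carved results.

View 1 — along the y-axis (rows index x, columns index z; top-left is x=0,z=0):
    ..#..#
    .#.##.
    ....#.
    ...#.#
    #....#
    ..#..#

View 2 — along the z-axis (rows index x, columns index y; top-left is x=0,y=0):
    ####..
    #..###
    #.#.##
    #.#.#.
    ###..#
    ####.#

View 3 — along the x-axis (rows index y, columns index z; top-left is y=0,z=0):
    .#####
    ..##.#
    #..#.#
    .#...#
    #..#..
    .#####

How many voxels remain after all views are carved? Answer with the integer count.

initial block: 6^3 = 216
carve view 1 (along y, XZ-mask fill 12/36): 72 voxels remain
carve view 2 (along z, XY-mask fill 24/36): 48 voxels remain
carve view 3 (along x, YZ-mask fill 20/36): 34 voxels remain

34 voxels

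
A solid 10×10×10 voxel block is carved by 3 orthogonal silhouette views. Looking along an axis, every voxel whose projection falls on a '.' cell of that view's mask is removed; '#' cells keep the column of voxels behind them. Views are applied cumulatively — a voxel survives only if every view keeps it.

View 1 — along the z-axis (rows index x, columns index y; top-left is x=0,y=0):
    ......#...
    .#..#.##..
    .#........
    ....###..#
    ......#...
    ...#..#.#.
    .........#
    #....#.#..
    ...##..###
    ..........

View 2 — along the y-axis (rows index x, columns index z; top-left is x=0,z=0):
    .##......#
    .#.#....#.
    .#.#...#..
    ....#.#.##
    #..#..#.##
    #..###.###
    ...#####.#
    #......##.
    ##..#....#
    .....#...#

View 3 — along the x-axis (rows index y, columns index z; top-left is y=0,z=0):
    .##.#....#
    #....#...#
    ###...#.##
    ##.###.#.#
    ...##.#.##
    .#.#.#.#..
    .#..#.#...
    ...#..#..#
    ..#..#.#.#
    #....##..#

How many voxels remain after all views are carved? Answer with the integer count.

before carving: 1000 voxels (10×10×10)
step 1: project along z, AND mask (23/100) → |grid| = 230
step 2: project along y, AND mask (40/100) → |grid| = 95
step 3: project along x, AND mask (43/100) → |grid| = 38

38 voxels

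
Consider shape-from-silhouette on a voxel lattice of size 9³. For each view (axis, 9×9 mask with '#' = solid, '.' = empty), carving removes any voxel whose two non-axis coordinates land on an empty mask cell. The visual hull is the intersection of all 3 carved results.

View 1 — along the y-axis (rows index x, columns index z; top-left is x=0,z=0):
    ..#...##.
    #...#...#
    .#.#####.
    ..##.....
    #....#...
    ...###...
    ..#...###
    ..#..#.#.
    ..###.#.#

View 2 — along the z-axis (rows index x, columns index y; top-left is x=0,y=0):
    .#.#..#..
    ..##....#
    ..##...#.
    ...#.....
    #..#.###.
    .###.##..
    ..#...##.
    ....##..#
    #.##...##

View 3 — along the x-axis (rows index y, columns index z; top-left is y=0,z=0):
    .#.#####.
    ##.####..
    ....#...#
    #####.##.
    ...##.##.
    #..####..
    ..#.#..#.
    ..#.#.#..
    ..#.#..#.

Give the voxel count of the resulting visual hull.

remaining voxels: 58

initial block: 9^3 = 729
  1. axis=1 (XZ plane), |mask|=31  ⇒  voxels=279
  2. axis=2 (XY plane), |mask|=31  ⇒  voxels=109
  3. axis=0 (YZ plane), |mask|=39  ⇒  voxels=58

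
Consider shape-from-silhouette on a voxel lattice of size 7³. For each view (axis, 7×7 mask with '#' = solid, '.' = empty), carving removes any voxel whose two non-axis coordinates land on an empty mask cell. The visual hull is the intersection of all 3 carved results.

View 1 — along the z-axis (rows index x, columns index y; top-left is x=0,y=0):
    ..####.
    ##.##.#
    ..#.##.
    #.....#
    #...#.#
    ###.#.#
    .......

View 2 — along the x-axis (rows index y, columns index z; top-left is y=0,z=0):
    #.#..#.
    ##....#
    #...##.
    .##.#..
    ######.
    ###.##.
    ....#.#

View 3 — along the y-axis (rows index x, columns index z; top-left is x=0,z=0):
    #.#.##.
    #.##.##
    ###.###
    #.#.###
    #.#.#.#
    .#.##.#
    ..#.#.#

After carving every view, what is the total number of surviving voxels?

start: 7×7×7 = 343 voxels
step 1: project along z, AND mask (22/49) → |grid| = 154
step 2: project along x, AND mask (25/49) → |grid| = 81
step 3: project along y, AND mask (31/49) → |grid| = 57

remaining voxels: 57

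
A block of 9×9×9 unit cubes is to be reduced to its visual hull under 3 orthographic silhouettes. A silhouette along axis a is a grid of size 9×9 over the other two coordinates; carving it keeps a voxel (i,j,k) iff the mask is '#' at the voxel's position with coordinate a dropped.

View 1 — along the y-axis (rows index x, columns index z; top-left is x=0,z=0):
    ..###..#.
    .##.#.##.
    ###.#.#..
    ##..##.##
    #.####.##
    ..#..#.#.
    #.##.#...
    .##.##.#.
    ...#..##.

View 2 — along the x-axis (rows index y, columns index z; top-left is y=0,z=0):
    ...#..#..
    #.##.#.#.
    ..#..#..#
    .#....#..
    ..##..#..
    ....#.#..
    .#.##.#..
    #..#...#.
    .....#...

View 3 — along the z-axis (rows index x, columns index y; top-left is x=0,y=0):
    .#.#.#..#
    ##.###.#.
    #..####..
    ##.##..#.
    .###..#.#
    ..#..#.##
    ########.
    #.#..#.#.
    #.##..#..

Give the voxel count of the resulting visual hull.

start: 9×9×9 = 729 voxels
V1 y: intersect with XZ mask (42 set) -- 378 left
V2 x: intersect with YZ mask (25 set) -- 115 left
V3 z: intersect with XY mask (45 set) -- 66 left

voxel count = 66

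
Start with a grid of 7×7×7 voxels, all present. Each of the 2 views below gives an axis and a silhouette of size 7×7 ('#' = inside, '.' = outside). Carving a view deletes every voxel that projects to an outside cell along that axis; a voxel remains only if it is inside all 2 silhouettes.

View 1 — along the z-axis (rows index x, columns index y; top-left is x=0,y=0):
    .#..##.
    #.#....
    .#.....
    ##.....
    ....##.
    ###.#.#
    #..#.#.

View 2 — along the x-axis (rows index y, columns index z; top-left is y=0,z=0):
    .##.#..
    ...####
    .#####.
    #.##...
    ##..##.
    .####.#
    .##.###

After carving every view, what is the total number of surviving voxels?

voxel count = 73

initial block: 7^3 = 343
step 1: project along z, AND mask (18/49) → |grid| = 126
step 2: project along x, AND mask (29/49) → |grid| = 73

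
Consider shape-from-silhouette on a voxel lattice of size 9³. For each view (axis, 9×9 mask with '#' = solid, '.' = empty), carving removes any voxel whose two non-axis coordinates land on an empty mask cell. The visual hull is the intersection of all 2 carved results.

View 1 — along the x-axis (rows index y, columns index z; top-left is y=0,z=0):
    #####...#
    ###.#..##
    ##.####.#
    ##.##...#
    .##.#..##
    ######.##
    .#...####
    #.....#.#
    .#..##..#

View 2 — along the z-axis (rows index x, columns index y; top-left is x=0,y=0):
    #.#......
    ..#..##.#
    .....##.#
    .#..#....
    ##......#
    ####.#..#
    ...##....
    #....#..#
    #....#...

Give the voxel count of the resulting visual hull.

before carving: 729 voxels (9×9×9)
V1 x: intersect with YZ mask (49 set) -- 441 left
V2 z: intersect with XY mask (27 set) -- 159 left

159 voxels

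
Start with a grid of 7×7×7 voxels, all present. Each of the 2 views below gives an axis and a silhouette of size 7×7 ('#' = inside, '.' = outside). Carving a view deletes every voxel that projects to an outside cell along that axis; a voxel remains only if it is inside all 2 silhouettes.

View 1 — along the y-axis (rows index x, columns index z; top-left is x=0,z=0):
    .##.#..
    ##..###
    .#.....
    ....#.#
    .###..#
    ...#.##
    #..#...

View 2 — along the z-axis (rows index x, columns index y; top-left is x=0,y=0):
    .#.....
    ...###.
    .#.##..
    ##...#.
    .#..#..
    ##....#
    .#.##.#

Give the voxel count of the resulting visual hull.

before carving: 343 voxels (7×7×7)
  1. axis=1 (XZ plane), |mask|=20  ⇒  voxels=140
  2. axis=2 (XY plane), |mask|=19  ⇒  voxels=52

remaining voxels: 52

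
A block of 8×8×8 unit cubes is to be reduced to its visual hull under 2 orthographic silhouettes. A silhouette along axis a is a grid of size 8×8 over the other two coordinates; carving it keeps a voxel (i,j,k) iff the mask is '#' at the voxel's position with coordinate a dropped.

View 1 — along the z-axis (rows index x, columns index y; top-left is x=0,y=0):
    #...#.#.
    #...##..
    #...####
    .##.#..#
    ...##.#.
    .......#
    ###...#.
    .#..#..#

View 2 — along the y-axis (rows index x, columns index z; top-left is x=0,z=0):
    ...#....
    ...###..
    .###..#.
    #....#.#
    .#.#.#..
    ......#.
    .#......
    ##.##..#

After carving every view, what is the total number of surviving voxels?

before carving: 512 voxels (8×8×8)
carve view 1 (along z, XY-mask fill 26/64): 208 voxels remain
carve view 2 (along y, XZ-mask fill 21/64): 73 voxels remain

remaining voxels: 73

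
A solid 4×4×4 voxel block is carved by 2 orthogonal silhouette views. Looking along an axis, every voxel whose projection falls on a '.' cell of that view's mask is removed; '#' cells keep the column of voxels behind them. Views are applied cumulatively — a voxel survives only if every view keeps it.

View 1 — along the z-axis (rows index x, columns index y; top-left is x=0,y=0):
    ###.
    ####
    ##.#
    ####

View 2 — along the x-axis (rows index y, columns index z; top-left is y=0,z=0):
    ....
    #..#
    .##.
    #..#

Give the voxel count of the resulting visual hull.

full grid |V| = 64
  1. axis=2 (XY plane), |mask|=14  ⇒  voxels=56
  2. axis=0 (YZ plane), |mask|=6  ⇒  voxels=20

20 voxels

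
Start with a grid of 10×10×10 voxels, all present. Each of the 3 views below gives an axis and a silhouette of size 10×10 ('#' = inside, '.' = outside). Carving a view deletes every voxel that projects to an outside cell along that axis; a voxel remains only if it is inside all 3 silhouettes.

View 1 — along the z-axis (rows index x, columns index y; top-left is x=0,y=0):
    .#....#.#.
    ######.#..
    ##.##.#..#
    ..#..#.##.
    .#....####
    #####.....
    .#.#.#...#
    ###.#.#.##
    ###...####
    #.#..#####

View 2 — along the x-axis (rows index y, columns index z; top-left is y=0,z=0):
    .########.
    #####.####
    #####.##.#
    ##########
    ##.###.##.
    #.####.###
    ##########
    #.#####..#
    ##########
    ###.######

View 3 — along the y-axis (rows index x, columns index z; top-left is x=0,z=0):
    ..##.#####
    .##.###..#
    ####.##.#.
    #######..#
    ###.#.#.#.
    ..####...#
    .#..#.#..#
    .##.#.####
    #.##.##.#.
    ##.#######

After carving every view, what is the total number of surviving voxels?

voxel count = 313

before carving: 1000 voxels (10×10×10)
[1] z-view keeps 55 columns → grid now 550
[2] x-view keeps 86 columns → grid now 477
[3] y-view keeps 65 columns → grid now 313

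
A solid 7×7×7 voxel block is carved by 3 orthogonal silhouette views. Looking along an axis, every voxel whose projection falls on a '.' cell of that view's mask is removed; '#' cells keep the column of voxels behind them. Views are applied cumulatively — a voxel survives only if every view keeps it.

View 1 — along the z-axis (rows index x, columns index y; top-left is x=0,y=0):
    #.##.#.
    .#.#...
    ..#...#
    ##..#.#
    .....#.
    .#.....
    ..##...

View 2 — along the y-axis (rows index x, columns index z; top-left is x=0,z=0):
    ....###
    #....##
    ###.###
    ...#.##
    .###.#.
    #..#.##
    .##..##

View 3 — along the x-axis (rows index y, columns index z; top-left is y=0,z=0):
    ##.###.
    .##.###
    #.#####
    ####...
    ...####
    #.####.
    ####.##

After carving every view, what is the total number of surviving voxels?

voxel count = 40

full grid |V| = 343
V1 z: intersect with XY mask (16 set) -- 112 left
V2 y: intersect with XZ mask (27 set) -- 58 left
V3 x: intersect with YZ mask (35 set) -- 40 left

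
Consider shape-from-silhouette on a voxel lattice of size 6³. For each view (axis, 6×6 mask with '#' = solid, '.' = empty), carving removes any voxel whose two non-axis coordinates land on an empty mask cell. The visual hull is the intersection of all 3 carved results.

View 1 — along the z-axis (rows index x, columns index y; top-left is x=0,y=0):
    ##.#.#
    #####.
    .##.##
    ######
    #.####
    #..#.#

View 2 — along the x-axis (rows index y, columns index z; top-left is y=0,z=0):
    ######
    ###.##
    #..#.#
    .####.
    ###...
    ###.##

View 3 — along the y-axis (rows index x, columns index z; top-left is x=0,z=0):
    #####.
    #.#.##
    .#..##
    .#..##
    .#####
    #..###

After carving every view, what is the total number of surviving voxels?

|visual hull| = 78

full grid |V| = 216
V1 z: intersect with XY mask (27 set) -- 162 left
V2 x: intersect with YZ mask (26 set) -- 119 left
V3 y: intersect with XZ mask (24 set) -- 78 left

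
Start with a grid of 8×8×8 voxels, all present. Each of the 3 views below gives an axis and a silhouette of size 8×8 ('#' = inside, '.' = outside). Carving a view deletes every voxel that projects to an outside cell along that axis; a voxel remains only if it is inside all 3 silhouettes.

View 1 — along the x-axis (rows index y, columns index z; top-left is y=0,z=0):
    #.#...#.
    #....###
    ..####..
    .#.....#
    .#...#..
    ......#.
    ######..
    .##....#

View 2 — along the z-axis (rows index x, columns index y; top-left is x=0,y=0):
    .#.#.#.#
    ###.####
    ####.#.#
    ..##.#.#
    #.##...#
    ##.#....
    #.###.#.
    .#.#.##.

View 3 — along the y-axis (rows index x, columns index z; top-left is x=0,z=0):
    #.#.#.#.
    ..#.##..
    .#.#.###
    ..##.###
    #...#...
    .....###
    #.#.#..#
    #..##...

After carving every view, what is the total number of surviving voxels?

remaining voxels: 51

before carving: 512 voxels (8×8×8)
V1 x: intersect with YZ mask (25 set) -- 200 left
V2 z: intersect with XY mask (37 set) -- 111 left
V3 y: intersect with XZ mask (29 set) -- 51 left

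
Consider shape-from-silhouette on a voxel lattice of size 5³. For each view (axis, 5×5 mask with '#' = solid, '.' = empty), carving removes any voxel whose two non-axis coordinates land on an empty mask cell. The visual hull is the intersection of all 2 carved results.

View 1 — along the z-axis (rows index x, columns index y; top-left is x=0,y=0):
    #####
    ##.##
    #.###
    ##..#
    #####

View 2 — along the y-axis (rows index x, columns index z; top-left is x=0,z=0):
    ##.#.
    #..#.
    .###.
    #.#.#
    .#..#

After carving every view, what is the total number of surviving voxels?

full grid |V| = 125
step 1: project along z, AND mask (21/25) → |grid| = 105
step 2: project along y, AND mask (13/25) → |grid| = 54

remaining voxels: 54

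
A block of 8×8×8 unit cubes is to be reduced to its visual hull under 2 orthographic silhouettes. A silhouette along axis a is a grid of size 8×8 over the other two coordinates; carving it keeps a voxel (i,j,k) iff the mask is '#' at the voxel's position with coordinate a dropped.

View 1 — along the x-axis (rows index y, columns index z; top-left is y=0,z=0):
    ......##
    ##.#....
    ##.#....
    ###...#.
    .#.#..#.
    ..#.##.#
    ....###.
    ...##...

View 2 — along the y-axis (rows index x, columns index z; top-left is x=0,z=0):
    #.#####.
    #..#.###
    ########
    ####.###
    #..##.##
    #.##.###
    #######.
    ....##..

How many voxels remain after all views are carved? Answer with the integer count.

|visual hull| = 138

full grid |V| = 512
V1 x: intersect with YZ mask (24 set) -- 192 left
V2 y: intersect with XZ mask (46 set) -- 138 left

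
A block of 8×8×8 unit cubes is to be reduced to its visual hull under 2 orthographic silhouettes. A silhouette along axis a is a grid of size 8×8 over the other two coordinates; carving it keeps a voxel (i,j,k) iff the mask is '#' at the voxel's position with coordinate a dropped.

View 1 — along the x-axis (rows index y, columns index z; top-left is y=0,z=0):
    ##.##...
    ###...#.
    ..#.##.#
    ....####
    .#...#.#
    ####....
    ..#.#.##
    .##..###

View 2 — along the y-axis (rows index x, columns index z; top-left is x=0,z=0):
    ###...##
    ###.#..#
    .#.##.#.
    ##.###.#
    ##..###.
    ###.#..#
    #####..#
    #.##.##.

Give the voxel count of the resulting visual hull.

start: 8×8×8 = 512 voxels
step 1: project along x, AND mask (32/64) → |grid| = 256
step 2: project along y, AND mask (41/64) → |grid| = 166

166 voxels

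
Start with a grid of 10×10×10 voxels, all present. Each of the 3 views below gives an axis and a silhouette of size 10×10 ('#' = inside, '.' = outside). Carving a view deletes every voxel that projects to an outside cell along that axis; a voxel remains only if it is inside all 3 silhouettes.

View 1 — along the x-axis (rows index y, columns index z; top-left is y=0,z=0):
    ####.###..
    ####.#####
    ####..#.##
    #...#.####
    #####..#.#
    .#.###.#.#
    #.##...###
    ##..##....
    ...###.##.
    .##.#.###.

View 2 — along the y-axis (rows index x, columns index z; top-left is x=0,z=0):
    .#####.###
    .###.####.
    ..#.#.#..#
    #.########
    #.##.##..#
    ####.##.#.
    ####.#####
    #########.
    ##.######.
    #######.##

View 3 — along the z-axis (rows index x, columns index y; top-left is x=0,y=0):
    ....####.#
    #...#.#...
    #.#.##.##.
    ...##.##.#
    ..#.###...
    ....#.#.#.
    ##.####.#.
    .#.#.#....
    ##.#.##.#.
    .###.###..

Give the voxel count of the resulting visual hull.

full grid |V| = 1000
carve view 1 (along x, YZ-mask fill 63/100): 630 voxels remain
carve view 2 (along y, XZ-mask fill 76/100): 473 voxels remain
carve view 3 (along z, XY-mask fill 48/100): 230 voxels remain

230 voxels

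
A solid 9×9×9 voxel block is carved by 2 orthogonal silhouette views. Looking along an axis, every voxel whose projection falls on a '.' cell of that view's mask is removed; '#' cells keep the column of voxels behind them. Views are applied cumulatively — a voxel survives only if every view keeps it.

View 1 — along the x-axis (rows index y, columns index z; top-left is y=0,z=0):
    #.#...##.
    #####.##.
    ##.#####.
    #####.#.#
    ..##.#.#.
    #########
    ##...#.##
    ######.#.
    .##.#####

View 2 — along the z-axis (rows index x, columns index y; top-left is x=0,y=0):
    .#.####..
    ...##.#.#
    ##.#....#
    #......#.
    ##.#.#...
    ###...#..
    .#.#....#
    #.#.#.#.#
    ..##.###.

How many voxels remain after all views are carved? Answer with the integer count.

|visual hull| = 224

before carving: 729 voxels (9×9×9)
  1. axis=0 (YZ plane), |mask|=57  ⇒  voxels=513
  2. axis=2 (XY plane), |mask|=36  ⇒  voxels=224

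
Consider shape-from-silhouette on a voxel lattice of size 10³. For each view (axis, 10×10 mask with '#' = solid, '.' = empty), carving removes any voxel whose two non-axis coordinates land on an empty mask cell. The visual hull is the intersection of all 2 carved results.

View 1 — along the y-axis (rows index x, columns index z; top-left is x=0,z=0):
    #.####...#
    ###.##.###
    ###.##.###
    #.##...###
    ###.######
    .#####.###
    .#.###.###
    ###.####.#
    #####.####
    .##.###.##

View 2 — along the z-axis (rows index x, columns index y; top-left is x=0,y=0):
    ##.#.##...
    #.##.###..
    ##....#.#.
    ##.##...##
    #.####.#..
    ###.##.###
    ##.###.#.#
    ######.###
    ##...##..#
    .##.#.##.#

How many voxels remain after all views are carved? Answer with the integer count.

initial block: 10^3 = 1000
V1 y: intersect with XZ mask (76 set) -- 760 left
V2 z: intersect with XY mask (62 set) -- 472 left

voxel count = 472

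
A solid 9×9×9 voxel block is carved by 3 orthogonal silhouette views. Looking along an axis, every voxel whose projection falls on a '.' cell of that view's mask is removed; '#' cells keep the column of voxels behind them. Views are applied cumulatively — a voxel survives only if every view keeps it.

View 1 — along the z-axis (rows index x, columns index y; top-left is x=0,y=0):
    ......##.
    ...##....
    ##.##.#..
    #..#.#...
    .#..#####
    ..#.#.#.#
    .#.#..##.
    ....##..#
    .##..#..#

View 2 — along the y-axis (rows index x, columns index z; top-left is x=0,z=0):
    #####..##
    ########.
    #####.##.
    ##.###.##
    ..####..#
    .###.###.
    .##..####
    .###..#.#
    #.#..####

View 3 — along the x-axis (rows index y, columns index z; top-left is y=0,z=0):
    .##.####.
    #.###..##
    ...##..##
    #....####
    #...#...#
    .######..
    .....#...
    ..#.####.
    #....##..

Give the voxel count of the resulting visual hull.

start: 9×9×9 = 729 voxels
  1. axis=2 (XY plane), |mask|=33  ⇒  voxels=297
  2. axis=1 (XZ plane), |mask|=57  ⇒  voxels=203
  3. axis=0 (YZ plane), |mask|=39  ⇒  voxels=86

remaining voxels: 86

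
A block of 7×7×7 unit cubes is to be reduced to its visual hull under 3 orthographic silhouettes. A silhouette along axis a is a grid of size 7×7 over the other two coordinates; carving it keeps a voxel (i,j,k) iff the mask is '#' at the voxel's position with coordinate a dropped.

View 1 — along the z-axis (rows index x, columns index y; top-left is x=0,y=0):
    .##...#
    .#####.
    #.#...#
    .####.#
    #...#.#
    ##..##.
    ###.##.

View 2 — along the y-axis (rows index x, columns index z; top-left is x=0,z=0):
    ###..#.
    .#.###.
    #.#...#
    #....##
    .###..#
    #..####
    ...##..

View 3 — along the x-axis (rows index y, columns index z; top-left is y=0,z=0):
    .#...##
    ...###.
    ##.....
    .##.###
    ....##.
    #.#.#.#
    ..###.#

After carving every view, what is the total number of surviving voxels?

voxel count = 43

initial block: 7^3 = 343
after view 1 [z-axis, 28 of 49 cells solid] → remaining = 196
after view 2 [y-axis, 25 of 49 cells solid] → remaining = 98
after view 3 [x-axis, 23 of 49 cells solid] → remaining = 43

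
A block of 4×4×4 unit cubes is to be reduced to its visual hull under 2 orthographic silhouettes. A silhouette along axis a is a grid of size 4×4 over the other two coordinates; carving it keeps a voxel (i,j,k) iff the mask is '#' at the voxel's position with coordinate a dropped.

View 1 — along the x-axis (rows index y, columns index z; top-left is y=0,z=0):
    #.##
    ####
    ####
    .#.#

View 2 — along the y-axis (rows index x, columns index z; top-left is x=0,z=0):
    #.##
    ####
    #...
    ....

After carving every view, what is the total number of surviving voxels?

26 voxels

start: 4×4×4 = 64 voxels
step 1: project along x, AND mask (13/16) → |grid| = 52
step 2: project along y, AND mask (8/16) → |grid| = 26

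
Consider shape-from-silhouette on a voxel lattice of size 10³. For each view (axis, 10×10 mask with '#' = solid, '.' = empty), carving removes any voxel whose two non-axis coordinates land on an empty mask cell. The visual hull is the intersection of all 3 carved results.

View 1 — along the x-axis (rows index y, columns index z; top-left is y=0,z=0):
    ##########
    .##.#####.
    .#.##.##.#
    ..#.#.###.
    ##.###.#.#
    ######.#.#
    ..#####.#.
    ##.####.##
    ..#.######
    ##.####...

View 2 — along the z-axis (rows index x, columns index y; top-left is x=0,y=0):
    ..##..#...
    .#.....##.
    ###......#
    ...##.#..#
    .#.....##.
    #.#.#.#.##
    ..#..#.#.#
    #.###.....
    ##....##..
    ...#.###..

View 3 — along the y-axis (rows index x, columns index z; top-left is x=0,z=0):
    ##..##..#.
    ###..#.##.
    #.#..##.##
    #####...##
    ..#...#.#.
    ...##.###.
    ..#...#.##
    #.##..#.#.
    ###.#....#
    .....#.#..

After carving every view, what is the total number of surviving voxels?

voxel count = 121

initial block: 10^3 = 1000
V1 x: intersect with YZ mask (70 set) -- 700 left
V2 z: intersect with XY mask (39 set) -- 270 left
V3 y: intersect with XZ mask (48 set) -- 121 left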